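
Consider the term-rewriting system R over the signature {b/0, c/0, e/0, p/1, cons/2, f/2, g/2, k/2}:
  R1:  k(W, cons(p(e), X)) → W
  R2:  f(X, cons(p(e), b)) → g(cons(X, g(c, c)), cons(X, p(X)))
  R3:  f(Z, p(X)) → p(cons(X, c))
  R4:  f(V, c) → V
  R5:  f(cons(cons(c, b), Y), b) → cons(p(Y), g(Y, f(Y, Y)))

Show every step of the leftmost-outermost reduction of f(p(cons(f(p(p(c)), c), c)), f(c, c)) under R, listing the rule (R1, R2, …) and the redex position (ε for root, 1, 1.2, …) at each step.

1. f(p(cons(f(p(p(c)), c), c)), f(c, c))  →  f(p(cons(p(p(c)), c)), f(c, c))   [R4 at 1.1.1]
2. f(p(cons(p(p(c)), c)), f(c, c))  →  f(p(cons(p(p(c)), c)), c)   [R4 at 2]
3. f(p(cons(p(p(c)), c)), c)  →  p(cons(p(p(c)), c))   [R4 at ε]

p(cons(p(p(c)), c))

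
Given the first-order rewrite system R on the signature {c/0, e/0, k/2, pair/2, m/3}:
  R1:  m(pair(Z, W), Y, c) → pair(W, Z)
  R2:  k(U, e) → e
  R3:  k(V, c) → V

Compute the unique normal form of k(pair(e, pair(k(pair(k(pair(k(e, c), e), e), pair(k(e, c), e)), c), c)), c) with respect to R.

pair(e, pair(pair(e, pair(e, e)), c))

1. k(pair(e, pair(k(pair(k(pair(k(e, c), e), e), pair(k(e, c), e)), c), c)), c)  →  pair(e, pair(k(pair(k(pair(k(e, c), e), e), pair(k(e, c), e)), c), c))   [R3 at ε]
2. pair(e, pair(k(pair(k(pair(k(e, c), e), e), pair(k(e, c), e)), c), c))  →  pair(e, pair(pair(k(pair(k(e, c), e), e), pair(k(e, c), e)), c))   [R3 at 2.1]
3. pair(e, pair(pair(k(pair(k(e, c), e), e), pair(k(e, c), e)), c))  →  pair(e, pair(pair(e, pair(k(e, c), e)), c))   [R2 at 2.1.1]
4. pair(e, pair(pair(e, pair(k(e, c), e)), c))  →  pair(e, pair(pair(e, pair(e, e)), c))   [R3 at 2.1.2.1]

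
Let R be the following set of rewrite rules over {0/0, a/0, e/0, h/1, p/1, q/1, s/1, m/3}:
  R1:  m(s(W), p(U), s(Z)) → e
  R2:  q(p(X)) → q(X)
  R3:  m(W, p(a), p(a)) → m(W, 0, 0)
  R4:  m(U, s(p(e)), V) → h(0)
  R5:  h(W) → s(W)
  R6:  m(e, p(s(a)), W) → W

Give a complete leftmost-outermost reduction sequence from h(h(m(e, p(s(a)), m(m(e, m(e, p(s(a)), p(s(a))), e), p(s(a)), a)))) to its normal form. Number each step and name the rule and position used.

s(s(a))

1. h(h(m(e, p(s(a)), m(m(e, m(e, p(s(a)), p(s(a))), e), p(s(a)), a))))  →  s(h(m(e, p(s(a)), m(m(e, m(e, p(s(a)), p(s(a))), e), p(s(a)), a))))   [R5 at ε]
2. s(h(m(e, p(s(a)), m(m(e, m(e, p(s(a)), p(s(a))), e), p(s(a)), a))))  →  s(s(m(e, p(s(a)), m(m(e, m(e, p(s(a)), p(s(a))), e), p(s(a)), a))))   [R5 at 1]
3. s(s(m(e, p(s(a)), m(m(e, m(e, p(s(a)), p(s(a))), e), p(s(a)), a))))  →  s(s(m(m(e, m(e, p(s(a)), p(s(a))), e), p(s(a)), a)))   [R6 at 1.1]
4. s(s(m(m(e, m(e, p(s(a)), p(s(a))), e), p(s(a)), a)))  →  s(s(m(m(e, p(s(a)), e), p(s(a)), a)))   [R6 at 1.1.1.2]
5. s(s(m(m(e, p(s(a)), e), p(s(a)), a)))  →  s(s(m(e, p(s(a)), a)))   [R6 at 1.1.1]
6. s(s(m(e, p(s(a)), a)))  →  s(s(a))   [R6 at 1.1]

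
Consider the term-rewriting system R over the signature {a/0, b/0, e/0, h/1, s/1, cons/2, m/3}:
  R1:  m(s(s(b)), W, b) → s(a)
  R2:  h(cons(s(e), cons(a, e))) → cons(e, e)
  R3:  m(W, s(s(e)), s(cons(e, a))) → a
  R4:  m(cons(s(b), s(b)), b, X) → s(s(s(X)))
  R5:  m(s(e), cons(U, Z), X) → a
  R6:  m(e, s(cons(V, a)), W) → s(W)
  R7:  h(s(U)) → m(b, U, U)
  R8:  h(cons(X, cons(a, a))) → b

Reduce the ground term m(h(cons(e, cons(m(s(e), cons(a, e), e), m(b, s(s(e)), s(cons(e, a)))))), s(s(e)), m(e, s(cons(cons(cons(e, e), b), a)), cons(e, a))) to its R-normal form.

a

1. m(h(cons(e, cons(m(s(e), cons(a, e), e), m(b, s(s(e)), s(cons(e, a)))))), s(s(e)), m(e, s(cons(cons(cons(e, e), b), a)), cons(e, a)))  →  m(h(cons(e, cons(a, m(b, s(s(e)), s(cons(e, a)))))), s(s(e)), m(e, s(cons(cons(cons(e, e), b), a)), cons(e, a)))   [R5 at 1.1.2.1]
2. m(h(cons(e, cons(a, m(b, s(s(e)), s(cons(e, a)))))), s(s(e)), m(e, s(cons(cons(cons(e, e), b), a)), cons(e, a)))  →  m(h(cons(e, cons(a, a))), s(s(e)), m(e, s(cons(cons(cons(e, e), b), a)), cons(e, a)))   [R3 at 1.1.2.2]
3. m(h(cons(e, cons(a, a))), s(s(e)), m(e, s(cons(cons(cons(e, e), b), a)), cons(e, a)))  →  m(b, s(s(e)), m(e, s(cons(cons(cons(e, e), b), a)), cons(e, a)))   [R8 at 1]
4. m(b, s(s(e)), m(e, s(cons(cons(cons(e, e), b), a)), cons(e, a)))  →  m(b, s(s(e)), s(cons(e, a)))   [R6 at 3]
5. m(b, s(s(e)), s(cons(e, a)))  →  a   [R3 at ε]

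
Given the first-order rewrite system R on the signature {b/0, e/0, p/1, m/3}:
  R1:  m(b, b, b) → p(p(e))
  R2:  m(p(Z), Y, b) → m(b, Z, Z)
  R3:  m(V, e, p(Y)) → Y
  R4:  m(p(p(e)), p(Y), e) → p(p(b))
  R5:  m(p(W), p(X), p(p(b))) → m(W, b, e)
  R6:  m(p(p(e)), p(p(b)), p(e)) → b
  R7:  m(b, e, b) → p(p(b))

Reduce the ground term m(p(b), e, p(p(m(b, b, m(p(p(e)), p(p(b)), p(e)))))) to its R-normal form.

p(p(p(e)))

1. m(p(b), e, p(p(m(b, b, m(p(p(e)), p(p(b)), p(e))))))  →  p(m(b, b, m(p(p(e)), p(p(b)), p(e))))   [R3 at ε]
2. p(m(b, b, m(p(p(e)), p(p(b)), p(e))))  →  p(m(b, b, b))   [R6 at 1.3]
3. p(m(b, b, b))  →  p(p(p(e)))   [R1 at 1]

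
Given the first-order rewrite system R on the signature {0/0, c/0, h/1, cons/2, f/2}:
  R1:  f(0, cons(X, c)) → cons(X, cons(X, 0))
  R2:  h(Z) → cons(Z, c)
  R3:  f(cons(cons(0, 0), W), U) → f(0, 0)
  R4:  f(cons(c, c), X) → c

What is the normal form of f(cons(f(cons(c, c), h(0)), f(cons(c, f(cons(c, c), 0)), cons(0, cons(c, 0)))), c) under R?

c

1. f(cons(f(cons(c, c), h(0)), f(cons(c, f(cons(c, c), 0)), cons(0, cons(c, 0)))), c)  →  f(cons(c, f(cons(c, f(cons(c, c), 0)), cons(0, cons(c, 0)))), c)   [R4 at 1.1]
2. f(cons(c, f(cons(c, f(cons(c, c), 0)), cons(0, cons(c, 0)))), c)  →  f(cons(c, f(cons(c, c), cons(0, cons(c, 0)))), c)   [R4 at 1.2.1.2]
3. f(cons(c, f(cons(c, c), cons(0, cons(c, 0)))), c)  →  f(cons(c, c), c)   [R4 at 1.2]
4. f(cons(c, c), c)  →  c   [R4 at ε]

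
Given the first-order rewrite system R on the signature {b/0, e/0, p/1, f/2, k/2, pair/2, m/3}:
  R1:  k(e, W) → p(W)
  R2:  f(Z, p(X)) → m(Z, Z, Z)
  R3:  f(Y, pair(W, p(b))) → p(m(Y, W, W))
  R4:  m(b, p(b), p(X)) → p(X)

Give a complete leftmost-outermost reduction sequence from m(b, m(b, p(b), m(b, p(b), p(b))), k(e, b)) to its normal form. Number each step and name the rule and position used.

p(b)

1. m(b, m(b, p(b), m(b, p(b), p(b))), k(e, b))  →  m(b, m(b, p(b), p(b)), k(e, b))   [R4 at 2.3]
2. m(b, m(b, p(b), p(b)), k(e, b))  →  m(b, p(b), k(e, b))   [R4 at 2]
3. m(b, p(b), k(e, b))  →  m(b, p(b), p(b))   [R1 at 3]
4. m(b, p(b), p(b))  →  p(b)   [R4 at ε]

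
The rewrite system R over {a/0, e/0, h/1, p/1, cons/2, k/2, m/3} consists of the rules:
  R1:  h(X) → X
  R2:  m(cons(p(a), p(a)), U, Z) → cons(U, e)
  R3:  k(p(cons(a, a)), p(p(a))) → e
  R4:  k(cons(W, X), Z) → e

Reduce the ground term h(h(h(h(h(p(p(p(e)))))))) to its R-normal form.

p(p(p(e)))

1. h(h(h(h(h(p(p(p(e))))))))  →  h(h(h(h(p(p(p(e)))))))   [R1 at ε]
2. h(h(h(h(p(p(p(e)))))))  →  h(h(h(p(p(p(e))))))   [R1 at ε]
3. h(h(h(p(p(p(e))))))  →  h(h(p(p(p(e)))))   [R1 at ε]
4. h(h(p(p(p(e)))))  →  h(p(p(p(e))))   [R1 at ε]
5. h(p(p(p(e))))  →  p(p(p(e)))   [R1 at ε]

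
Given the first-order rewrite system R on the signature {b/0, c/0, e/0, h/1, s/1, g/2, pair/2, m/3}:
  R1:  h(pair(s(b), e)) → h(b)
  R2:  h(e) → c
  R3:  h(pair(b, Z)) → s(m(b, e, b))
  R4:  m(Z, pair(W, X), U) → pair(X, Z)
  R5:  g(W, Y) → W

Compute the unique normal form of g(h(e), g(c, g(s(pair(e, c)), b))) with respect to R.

1. g(h(e), g(c, g(s(pair(e, c)), b)))  →  h(e)   [R5 at ε]
2. h(e)  →  c   [R2 at ε]

c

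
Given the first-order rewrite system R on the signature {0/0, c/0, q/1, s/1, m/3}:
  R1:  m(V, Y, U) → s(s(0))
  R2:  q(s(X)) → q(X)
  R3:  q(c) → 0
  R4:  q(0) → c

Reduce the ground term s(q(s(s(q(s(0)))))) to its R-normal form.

s(0)

1. s(q(s(s(q(s(0))))))  →  s(q(s(q(s(0)))))   [R2 at 1]
2. s(q(s(q(s(0)))))  →  s(q(q(s(0))))   [R2 at 1]
3. s(q(q(s(0))))  →  s(q(q(0)))   [R2 at 1.1]
4. s(q(q(0)))  →  s(q(c))   [R4 at 1.1]
5. s(q(c))  →  s(0)   [R3 at 1]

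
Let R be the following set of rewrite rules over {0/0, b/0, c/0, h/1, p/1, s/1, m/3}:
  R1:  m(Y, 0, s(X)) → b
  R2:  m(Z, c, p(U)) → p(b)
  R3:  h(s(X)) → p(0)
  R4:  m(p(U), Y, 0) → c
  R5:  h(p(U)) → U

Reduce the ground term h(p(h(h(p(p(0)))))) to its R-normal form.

1. h(p(h(h(p(p(0))))))  →  h(h(p(p(0))))   [R5 at ε]
2. h(h(p(p(0))))  →  h(p(0))   [R5 at 1]
3. h(p(0))  →  0   [R5 at ε]

0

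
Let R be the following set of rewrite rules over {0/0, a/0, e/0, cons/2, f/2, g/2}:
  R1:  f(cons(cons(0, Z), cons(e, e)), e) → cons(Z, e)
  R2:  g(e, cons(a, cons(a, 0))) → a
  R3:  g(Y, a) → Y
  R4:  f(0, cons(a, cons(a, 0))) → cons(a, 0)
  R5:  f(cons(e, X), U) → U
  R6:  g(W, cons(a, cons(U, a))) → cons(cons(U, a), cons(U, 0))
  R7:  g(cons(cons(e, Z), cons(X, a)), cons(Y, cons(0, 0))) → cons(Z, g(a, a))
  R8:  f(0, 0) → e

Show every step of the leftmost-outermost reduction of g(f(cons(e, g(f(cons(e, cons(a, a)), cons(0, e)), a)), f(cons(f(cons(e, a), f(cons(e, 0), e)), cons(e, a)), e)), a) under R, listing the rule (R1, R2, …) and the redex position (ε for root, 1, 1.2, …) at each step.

1. g(f(cons(e, g(f(cons(e, cons(a, a)), cons(0, e)), a)), f(cons(f(cons(e, a), f(cons(e, 0), e)), cons(e, a)), e)), a)  →  f(cons(e, g(f(cons(e, cons(a, a)), cons(0, e)), a)), f(cons(f(cons(e, a), f(cons(e, 0), e)), cons(e, a)), e))   [R3 at ε]
2. f(cons(e, g(f(cons(e, cons(a, a)), cons(0, e)), a)), f(cons(f(cons(e, a), f(cons(e, 0), e)), cons(e, a)), e))  →  f(cons(f(cons(e, a), f(cons(e, 0), e)), cons(e, a)), e)   [R5 at ε]
3. f(cons(f(cons(e, a), f(cons(e, 0), e)), cons(e, a)), e)  →  f(cons(f(cons(e, 0), e), cons(e, a)), e)   [R5 at 1.1]
4. f(cons(f(cons(e, 0), e), cons(e, a)), e)  →  f(cons(e, cons(e, a)), e)   [R5 at 1.1]
5. f(cons(e, cons(e, a)), e)  →  e   [R5 at ε]

e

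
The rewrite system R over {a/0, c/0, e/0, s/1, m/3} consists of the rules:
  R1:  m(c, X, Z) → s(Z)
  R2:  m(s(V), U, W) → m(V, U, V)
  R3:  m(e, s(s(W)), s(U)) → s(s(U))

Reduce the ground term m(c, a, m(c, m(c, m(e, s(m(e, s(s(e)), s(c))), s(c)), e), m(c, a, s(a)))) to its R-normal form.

1. m(c, a, m(c, m(c, m(e, s(m(e, s(s(e)), s(c))), s(c)), e), m(c, a, s(a))))  →  s(m(c, m(c, m(e, s(m(e, s(s(e)), s(c))), s(c)), e), m(c, a, s(a))))   [R1 at ε]
2. s(m(c, m(c, m(e, s(m(e, s(s(e)), s(c))), s(c)), e), m(c, a, s(a))))  →  s(s(m(c, a, s(a))))   [R1 at 1]
3. s(s(m(c, a, s(a))))  →  s(s(s(s(a))))   [R1 at 1.1]

s(s(s(s(a))))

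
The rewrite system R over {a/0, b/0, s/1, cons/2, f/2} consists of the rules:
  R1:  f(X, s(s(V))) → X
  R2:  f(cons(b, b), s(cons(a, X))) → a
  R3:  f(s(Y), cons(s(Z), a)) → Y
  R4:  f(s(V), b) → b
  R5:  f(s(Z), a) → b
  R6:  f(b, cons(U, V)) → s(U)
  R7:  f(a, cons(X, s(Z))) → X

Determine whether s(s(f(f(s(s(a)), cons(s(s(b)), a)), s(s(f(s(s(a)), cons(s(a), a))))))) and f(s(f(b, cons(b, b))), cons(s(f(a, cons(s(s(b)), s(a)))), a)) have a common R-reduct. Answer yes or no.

no — NF(t₁) = s(s(s(a))), NF(t₂) = s(b)

Reduce t₁ = s(s(f(f(s(s(a)), cons(s(s(b)), a)), s(s(f(s(s(a)), cons(s(a), a))))))):
1. s(s(f(f(s(s(a)), cons(s(s(b)), a)), s(s(f(s(s(a)), cons(s(a), a)))))))  →  s(s(f(s(s(a)), cons(s(s(b)), a))))   [R1 at 1.1]
2. s(s(f(s(s(a)), cons(s(s(b)), a))))  →  s(s(s(a)))   [R3 at 1.1]

Reduce t₂ = f(s(f(b, cons(b, b))), cons(s(f(a, cons(s(s(b)), s(a)))), a)):
1. f(s(f(b, cons(b, b))), cons(s(f(a, cons(s(s(b)), s(a)))), a))  →  f(b, cons(b, b))   [R3 at ε]
2. f(b, cons(b, b))  →  s(b)   [R6 at ε]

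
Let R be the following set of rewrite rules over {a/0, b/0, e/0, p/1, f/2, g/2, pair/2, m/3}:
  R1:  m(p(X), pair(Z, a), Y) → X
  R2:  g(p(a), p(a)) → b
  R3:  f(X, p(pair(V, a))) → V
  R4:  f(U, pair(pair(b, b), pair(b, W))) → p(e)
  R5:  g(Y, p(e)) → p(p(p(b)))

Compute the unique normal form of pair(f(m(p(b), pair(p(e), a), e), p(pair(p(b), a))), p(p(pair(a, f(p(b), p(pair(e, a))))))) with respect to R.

pair(p(b), p(p(pair(a, e))))

1. pair(f(m(p(b), pair(p(e), a), e), p(pair(p(b), a))), p(p(pair(a, f(p(b), p(pair(e, a)))))))  →  pair(p(b), p(p(pair(a, f(p(b), p(pair(e, a)))))))   [R3 at 1]
2. pair(p(b), p(p(pair(a, f(p(b), p(pair(e, a)))))))  →  pair(p(b), p(p(pair(a, e))))   [R3 at 2.1.1.2]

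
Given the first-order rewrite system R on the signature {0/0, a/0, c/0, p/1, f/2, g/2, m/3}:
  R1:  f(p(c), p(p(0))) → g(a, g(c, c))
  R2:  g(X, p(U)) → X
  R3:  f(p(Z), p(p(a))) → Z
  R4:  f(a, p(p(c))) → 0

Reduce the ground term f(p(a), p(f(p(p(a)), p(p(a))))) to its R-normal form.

1. f(p(a), p(f(p(p(a)), p(p(a)))))  →  f(p(a), p(p(a)))   [R3 at 2.1]
2. f(p(a), p(p(a)))  →  a   [R3 at ε]

a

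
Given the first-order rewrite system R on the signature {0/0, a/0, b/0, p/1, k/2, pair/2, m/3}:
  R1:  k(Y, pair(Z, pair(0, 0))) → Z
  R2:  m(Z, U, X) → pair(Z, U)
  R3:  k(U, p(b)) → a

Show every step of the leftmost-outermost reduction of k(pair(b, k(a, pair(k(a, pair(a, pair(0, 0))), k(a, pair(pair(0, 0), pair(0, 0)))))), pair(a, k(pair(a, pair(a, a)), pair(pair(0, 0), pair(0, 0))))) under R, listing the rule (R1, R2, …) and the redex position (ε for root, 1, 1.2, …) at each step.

a

1. k(pair(b, k(a, pair(k(a, pair(a, pair(0, 0))), k(a, pair(pair(0, 0), pair(0, 0)))))), pair(a, k(pair(a, pair(a, a)), pair(pair(0, 0), pair(0, 0)))))  →  k(pair(b, k(a, pair(a, k(a, pair(pair(0, 0), pair(0, 0)))))), pair(a, k(pair(a, pair(a, a)), pair(pair(0, 0), pair(0, 0)))))   [R1 at 1.2.2.1]
2. k(pair(b, k(a, pair(a, k(a, pair(pair(0, 0), pair(0, 0)))))), pair(a, k(pair(a, pair(a, a)), pair(pair(0, 0), pair(0, 0)))))  →  k(pair(b, k(a, pair(a, pair(0, 0)))), pair(a, k(pair(a, pair(a, a)), pair(pair(0, 0), pair(0, 0)))))   [R1 at 1.2.2.2]
3. k(pair(b, k(a, pair(a, pair(0, 0)))), pair(a, k(pair(a, pair(a, a)), pair(pair(0, 0), pair(0, 0)))))  →  k(pair(b, a), pair(a, k(pair(a, pair(a, a)), pair(pair(0, 0), pair(0, 0)))))   [R1 at 1.2]
4. k(pair(b, a), pair(a, k(pair(a, pair(a, a)), pair(pair(0, 0), pair(0, 0)))))  →  k(pair(b, a), pair(a, pair(0, 0)))   [R1 at 2.2]
5. k(pair(b, a), pair(a, pair(0, 0)))  →  a   [R1 at ε]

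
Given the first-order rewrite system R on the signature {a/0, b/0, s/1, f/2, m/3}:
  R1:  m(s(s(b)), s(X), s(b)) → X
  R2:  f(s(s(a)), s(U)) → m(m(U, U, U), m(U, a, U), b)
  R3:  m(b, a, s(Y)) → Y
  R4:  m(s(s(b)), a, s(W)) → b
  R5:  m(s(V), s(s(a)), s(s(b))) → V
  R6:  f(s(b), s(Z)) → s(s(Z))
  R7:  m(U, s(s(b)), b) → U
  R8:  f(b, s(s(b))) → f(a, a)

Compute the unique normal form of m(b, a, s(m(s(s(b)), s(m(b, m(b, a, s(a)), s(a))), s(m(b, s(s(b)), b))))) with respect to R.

1. m(b, a, s(m(s(s(b)), s(m(b, m(b, a, s(a)), s(a))), s(m(b, s(s(b)), b)))))  →  m(s(s(b)), s(m(b, m(b, a, s(a)), s(a))), s(m(b, s(s(b)), b)))   [R3 at ε]
2. m(s(s(b)), s(m(b, m(b, a, s(a)), s(a))), s(m(b, s(s(b)), b)))  →  m(s(s(b)), s(m(b, a, s(a))), s(m(b, s(s(b)), b)))   [R3 at 2.1.2]
3. m(s(s(b)), s(m(b, a, s(a))), s(m(b, s(s(b)), b)))  →  m(s(s(b)), s(a), s(m(b, s(s(b)), b)))   [R3 at 2.1]
4. m(s(s(b)), s(a), s(m(b, s(s(b)), b)))  →  m(s(s(b)), s(a), s(b))   [R7 at 3.1]
5. m(s(s(b)), s(a), s(b))  →  a   [R1 at ε]

a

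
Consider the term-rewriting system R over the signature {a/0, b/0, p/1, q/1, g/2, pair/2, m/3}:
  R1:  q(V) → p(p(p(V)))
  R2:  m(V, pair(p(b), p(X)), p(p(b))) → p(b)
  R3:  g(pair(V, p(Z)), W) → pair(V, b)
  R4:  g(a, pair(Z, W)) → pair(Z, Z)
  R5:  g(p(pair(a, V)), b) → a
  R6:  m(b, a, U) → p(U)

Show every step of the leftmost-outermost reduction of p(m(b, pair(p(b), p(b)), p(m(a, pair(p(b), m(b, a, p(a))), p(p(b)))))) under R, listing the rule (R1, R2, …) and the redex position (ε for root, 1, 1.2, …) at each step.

1. p(m(b, pair(p(b), p(b)), p(m(a, pair(p(b), m(b, a, p(a))), p(p(b))))))  →  p(m(b, pair(p(b), p(b)), p(m(a, pair(p(b), p(p(a))), p(p(b))))))   [R6 at 1.3.1.2.2]
2. p(m(b, pair(p(b), p(b)), p(m(a, pair(p(b), p(p(a))), p(p(b))))))  →  p(m(b, pair(p(b), p(b)), p(p(b))))   [R2 at 1.3.1]
3. p(m(b, pair(p(b), p(b)), p(p(b))))  →  p(p(b))   [R2 at 1]

p(p(b))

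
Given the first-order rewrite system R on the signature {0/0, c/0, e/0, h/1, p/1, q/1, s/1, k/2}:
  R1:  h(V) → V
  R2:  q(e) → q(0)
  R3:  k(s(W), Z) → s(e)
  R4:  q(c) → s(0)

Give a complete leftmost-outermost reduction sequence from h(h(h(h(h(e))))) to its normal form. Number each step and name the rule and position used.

e

1. h(h(h(h(h(e)))))  →  h(h(h(h(e))))   [R1 at ε]
2. h(h(h(h(e))))  →  h(h(h(e)))   [R1 at ε]
3. h(h(h(e)))  →  h(h(e))   [R1 at ε]
4. h(h(e))  →  h(e)   [R1 at ε]
5. h(e)  →  e   [R1 at ε]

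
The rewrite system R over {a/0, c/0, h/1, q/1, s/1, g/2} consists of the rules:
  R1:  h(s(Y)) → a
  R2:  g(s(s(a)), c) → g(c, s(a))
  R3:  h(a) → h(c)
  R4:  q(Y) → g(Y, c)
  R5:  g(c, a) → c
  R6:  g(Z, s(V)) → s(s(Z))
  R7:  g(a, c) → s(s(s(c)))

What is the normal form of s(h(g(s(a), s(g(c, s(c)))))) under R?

s(a)

1. s(h(g(s(a), s(g(c, s(c))))))  →  s(h(s(s(s(a)))))   [R6 at 1.1]
2. s(h(s(s(s(a)))))  →  s(a)   [R1 at 1]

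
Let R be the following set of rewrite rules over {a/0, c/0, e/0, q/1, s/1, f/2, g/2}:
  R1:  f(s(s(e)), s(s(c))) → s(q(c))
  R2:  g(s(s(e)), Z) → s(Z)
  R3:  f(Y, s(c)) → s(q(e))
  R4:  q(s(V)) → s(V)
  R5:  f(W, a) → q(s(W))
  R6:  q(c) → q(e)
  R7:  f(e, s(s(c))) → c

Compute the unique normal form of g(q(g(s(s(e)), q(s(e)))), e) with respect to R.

1. g(q(g(s(s(e)), q(s(e)))), e)  →  g(q(s(q(s(e)))), e)   [R2 at 1.1]
2. g(q(s(q(s(e)))), e)  →  g(s(q(s(e))), e)   [R4 at 1]
3. g(s(q(s(e))), e)  →  g(s(s(e)), e)   [R4 at 1.1]
4. g(s(s(e)), e)  →  s(e)   [R2 at ε]

s(e)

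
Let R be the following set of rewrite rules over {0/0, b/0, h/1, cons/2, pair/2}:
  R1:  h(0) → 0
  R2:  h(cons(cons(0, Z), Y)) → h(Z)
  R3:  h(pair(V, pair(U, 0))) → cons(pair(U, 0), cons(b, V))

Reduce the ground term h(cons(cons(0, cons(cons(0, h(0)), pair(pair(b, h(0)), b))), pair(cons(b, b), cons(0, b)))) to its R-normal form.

1. h(cons(cons(0, cons(cons(0, h(0)), pair(pair(b, h(0)), b))), pair(cons(b, b), cons(0, b))))  →  h(cons(cons(0, h(0)), pair(pair(b, h(0)), b)))   [R2 at ε]
2. h(cons(cons(0, h(0)), pair(pair(b, h(0)), b)))  →  h(h(0))   [R2 at ε]
3. h(h(0))  →  h(0)   [R1 at 1]
4. h(0)  →  0   [R1 at ε]

0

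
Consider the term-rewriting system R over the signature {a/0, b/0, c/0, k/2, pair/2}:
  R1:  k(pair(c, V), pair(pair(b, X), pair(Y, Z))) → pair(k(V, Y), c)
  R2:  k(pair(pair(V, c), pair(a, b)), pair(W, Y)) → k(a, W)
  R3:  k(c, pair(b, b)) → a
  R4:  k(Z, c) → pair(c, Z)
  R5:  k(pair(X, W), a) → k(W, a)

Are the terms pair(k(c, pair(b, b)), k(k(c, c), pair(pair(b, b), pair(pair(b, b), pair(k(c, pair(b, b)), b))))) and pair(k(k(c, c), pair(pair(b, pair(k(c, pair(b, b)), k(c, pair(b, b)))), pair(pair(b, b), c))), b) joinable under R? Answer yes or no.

Reduce t₁ = pair(k(c, pair(b, b)), k(k(c, c), pair(pair(b, b), pair(pair(b, b), pair(k(c, pair(b, b)), b))))):
1. pair(k(c, pair(b, b)), k(k(c, c), pair(pair(b, b), pair(pair(b, b), pair(k(c, pair(b, b)), b)))))  →  pair(a, k(k(c, c), pair(pair(b, b), pair(pair(b, b), pair(k(c, pair(b, b)), b)))))   [R3 at 1]
2. pair(a, k(k(c, c), pair(pair(b, b), pair(pair(b, b), pair(k(c, pair(b, b)), b)))))  →  pair(a, k(pair(c, c), pair(pair(b, b), pair(pair(b, b), pair(k(c, pair(b, b)), b)))))   [R4 at 2.1]
3. pair(a, k(pair(c, c), pair(pair(b, b), pair(pair(b, b), pair(k(c, pair(b, b)), b)))))  →  pair(a, pair(k(c, pair(b, b)), c))   [R1 at 2]
4. pair(a, pair(k(c, pair(b, b)), c))  →  pair(a, pair(a, c))   [R3 at 2.1]

Reduce t₂ = pair(k(k(c, c), pair(pair(b, pair(k(c, pair(b, b)), k(c, pair(b, b)))), pair(pair(b, b), c))), b):
1. pair(k(k(c, c), pair(pair(b, pair(k(c, pair(b, b)), k(c, pair(b, b)))), pair(pair(b, b), c))), b)  →  pair(k(pair(c, c), pair(pair(b, pair(k(c, pair(b, b)), k(c, pair(b, b)))), pair(pair(b, b), c))), b)   [R4 at 1.1]
2. pair(k(pair(c, c), pair(pair(b, pair(k(c, pair(b, b)), k(c, pair(b, b)))), pair(pair(b, b), c))), b)  →  pair(pair(k(c, pair(b, b)), c), b)   [R1 at 1]
3. pair(pair(k(c, pair(b, b)), c), b)  →  pair(pair(a, c), b)   [R3 at 1.1]

no — NF(t₁) = pair(a, pair(a, c)), NF(t₂) = pair(pair(a, c), b)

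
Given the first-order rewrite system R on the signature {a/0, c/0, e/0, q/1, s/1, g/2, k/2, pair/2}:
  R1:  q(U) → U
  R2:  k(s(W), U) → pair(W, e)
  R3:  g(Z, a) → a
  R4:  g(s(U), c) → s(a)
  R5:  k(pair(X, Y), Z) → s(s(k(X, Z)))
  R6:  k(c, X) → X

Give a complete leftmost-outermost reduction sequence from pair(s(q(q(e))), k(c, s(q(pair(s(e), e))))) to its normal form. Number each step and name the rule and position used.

1. pair(s(q(q(e))), k(c, s(q(pair(s(e), e)))))  →  pair(s(q(e)), k(c, s(q(pair(s(e), e)))))   [R1 at 1.1]
2. pair(s(q(e)), k(c, s(q(pair(s(e), e)))))  →  pair(s(e), k(c, s(q(pair(s(e), e)))))   [R1 at 1.1]
3. pair(s(e), k(c, s(q(pair(s(e), e)))))  →  pair(s(e), s(q(pair(s(e), e))))   [R6 at 2]
4. pair(s(e), s(q(pair(s(e), e))))  →  pair(s(e), s(pair(s(e), e)))   [R1 at 2.1]

pair(s(e), s(pair(s(e), e)))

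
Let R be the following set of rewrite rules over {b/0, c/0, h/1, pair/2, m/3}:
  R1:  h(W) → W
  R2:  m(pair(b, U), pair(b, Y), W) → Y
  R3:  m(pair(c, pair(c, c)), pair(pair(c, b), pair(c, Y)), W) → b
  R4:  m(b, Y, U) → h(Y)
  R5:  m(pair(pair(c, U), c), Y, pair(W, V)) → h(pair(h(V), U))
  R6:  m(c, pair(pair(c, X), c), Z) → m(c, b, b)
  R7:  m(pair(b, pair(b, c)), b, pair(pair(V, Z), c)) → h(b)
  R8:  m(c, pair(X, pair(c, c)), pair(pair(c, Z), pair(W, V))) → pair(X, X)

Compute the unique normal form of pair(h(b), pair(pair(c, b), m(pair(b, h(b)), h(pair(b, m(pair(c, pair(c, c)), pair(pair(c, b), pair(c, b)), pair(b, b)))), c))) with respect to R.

1. pair(h(b), pair(pair(c, b), m(pair(b, h(b)), h(pair(b, m(pair(c, pair(c, c)), pair(pair(c, b), pair(c, b)), pair(b, b)))), c)))  →  pair(b, pair(pair(c, b), m(pair(b, h(b)), h(pair(b, m(pair(c, pair(c, c)), pair(pair(c, b), pair(c, b)), pair(b, b)))), c)))   [R1 at 1]
2. pair(b, pair(pair(c, b), m(pair(b, h(b)), h(pair(b, m(pair(c, pair(c, c)), pair(pair(c, b), pair(c, b)), pair(b, b)))), c)))  →  pair(b, pair(pair(c, b), m(pair(b, b), h(pair(b, m(pair(c, pair(c, c)), pair(pair(c, b), pair(c, b)), pair(b, b)))), c)))   [R1 at 2.2.1.2]
3. pair(b, pair(pair(c, b), m(pair(b, b), h(pair(b, m(pair(c, pair(c, c)), pair(pair(c, b), pair(c, b)), pair(b, b)))), c)))  →  pair(b, pair(pair(c, b), m(pair(b, b), pair(b, m(pair(c, pair(c, c)), pair(pair(c, b), pair(c, b)), pair(b, b))), c)))   [R1 at 2.2.2]
4. pair(b, pair(pair(c, b), m(pair(b, b), pair(b, m(pair(c, pair(c, c)), pair(pair(c, b), pair(c, b)), pair(b, b))), c)))  →  pair(b, pair(pair(c, b), m(pair(c, pair(c, c)), pair(pair(c, b), pair(c, b)), pair(b, b))))   [R2 at 2.2]
5. pair(b, pair(pair(c, b), m(pair(c, pair(c, c)), pair(pair(c, b), pair(c, b)), pair(b, b))))  →  pair(b, pair(pair(c, b), b))   [R3 at 2.2]

pair(b, pair(pair(c, b), b))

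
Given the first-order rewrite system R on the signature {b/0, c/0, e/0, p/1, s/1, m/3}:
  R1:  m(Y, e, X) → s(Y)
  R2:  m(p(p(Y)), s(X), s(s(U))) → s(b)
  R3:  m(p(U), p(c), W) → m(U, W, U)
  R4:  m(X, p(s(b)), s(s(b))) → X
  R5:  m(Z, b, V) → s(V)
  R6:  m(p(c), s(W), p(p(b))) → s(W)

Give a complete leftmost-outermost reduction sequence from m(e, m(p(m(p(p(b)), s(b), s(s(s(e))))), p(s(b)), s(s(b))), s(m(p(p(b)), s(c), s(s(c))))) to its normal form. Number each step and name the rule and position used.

1. m(e, m(p(m(p(p(b)), s(b), s(s(s(e))))), p(s(b)), s(s(b))), s(m(p(p(b)), s(c), s(s(c)))))  →  m(e, p(m(p(p(b)), s(b), s(s(s(e))))), s(m(p(p(b)), s(c), s(s(c)))))   [R4 at 2]
2. m(e, p(m(p(p(b)), s(b), s(s(s(e))))), s(m(p(p(b)), s(c), s(s(c)))))  →  m(e, p(s(b)), s(m(p(p(b)), s(c), s(s(c)))))   [R2 at 2.1]
3. m(e, p(s(b)), s(m(p(p(b)), s(c), s(s(c)))))  →  m(e, p(s(b)), s(s(b)))   [R2 at 3.1]
4. m(e, p(s(b)), s(s(b)))  →  e   [R4 at ε]

e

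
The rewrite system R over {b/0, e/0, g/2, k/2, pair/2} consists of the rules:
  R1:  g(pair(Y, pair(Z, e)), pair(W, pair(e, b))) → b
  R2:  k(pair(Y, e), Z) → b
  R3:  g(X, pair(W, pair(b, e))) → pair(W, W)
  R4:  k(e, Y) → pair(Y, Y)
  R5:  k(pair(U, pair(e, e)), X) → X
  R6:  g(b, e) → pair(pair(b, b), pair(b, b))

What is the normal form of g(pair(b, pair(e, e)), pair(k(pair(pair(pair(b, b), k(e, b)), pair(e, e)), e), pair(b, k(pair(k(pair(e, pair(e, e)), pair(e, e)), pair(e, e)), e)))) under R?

pair(e, e)

1. g(pair(b, pair(e, e)), pair(k(pair(pair(pair(b, b), k(e, b)), pair(e, e)), e), pair(b, k(pair(k(pair(e, pair(e, e)), pair(e, e)), pair(e, e)), e))))  →  g(pair(b, pair(e, e)), pair(e, pair(b, k(pair(k(pair(e, pair(e, e)), pair(e, e)), pair(e, e)), e))))   [R5 at 2.1]
2. g(pair(b, pair(e, e)), pair(e, pair(b, k(pair(k(pair(e, pair(e, e)), pair(e, e)), pair(e, e)), e))))  →  g(pair(b, pair(e, e)), pair(e, pair(b, e)))   [R5 at 2.2.2]
3. g(pair(b, pair(e, e)), pair(e, pair(b, e)))  →  pair(e, e)   [R3 at ε]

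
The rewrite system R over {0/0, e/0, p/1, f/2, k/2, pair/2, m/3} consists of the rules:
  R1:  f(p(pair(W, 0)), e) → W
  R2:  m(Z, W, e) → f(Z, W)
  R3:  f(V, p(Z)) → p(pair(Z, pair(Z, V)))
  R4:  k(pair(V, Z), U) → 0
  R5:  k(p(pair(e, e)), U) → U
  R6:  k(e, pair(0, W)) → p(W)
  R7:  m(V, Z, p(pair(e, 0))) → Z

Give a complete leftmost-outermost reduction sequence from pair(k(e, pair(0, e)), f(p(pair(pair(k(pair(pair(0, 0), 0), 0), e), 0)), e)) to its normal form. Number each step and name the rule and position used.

1. pair(k(e, pair(0, e)), f(p(pair(pair(k(pair(pair(0, 0), 0), 0), e), 0)), e))  →  pair(p(e), f(p(pair(pair(k(pair(pair(0, 0), 0), 0), e), 0)), e))   [R6 at 1]
2. pair(p(e), f(p(pair(pair(k(pair(pair(0, 0), 0), 0), e), 0)), e))  →  pair(p(e), pair(k(pair(pair(0, 0), 0), 0), e))   [R1 at 2]
3. pair(p(e), pair(k(pair(pair(0, 0), 0), 0), e))  →  pair(p(e), pair(0, e))   [R4 at 2.1]

pair(p(e), pair(0, e))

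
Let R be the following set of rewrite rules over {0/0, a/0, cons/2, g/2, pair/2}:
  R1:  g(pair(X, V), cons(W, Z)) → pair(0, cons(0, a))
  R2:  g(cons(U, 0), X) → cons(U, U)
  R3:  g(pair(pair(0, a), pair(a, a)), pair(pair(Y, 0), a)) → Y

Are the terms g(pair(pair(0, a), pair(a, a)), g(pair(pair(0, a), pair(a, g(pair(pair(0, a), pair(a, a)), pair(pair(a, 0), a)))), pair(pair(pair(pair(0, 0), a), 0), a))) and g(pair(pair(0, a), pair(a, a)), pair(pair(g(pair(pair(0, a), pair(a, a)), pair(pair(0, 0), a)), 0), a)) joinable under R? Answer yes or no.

yes — NF(t₁) = 0, NF(t₂) = 0

Reduce t₁ = g(pair(pair(0, a), pair(a, a)), g(pair(pair(0, a), pair(a, g(pair(pair(0, a), pair(a, a)), pair(pair(a, 0), a)))), pair(pair(pair(pair(0, 0), a), 0), a))):
1. g(pair(pair(0, a), pair(a, a)), g(pair(pair(0, a), pair(a, g(pair(pair(0, a), pair(a, a)), pair(pair(a, 0), a)))), pair(pair(pair(pair(0, 0), a), 0), a)))  →  g(pair(pair(0, a), pair(a, a)), g(pair(pair(0, a), pair(a, a)), pair(pair(pair(pair(0, 0), a), 0), a)))   [R3 at 2.1.2.2]
2. g(pair(pair(0, a), pair(a, a)), g(pair(pair(0, a), pair(a, a)), pair(pair(pair(pair(0, 0), a), 0), a)))  →  g(pair(pair(0, a), pair(a, a)), pair(pair(0, 0), a))   [R3 at 2]
3. g(pair(pair(0, a), pair(a, a)), pair(pair(0, 0), a))  →  0   [R3 at ε]

Reduce t₂ = g(pair(pair(0, a), pair(a, a)), pair(pair(g(pair(pair(0, a), pair(a, a)), pair(pair(0, 0), a)), 0), a)):
1. g(pair(pair(0, a), pair(a, a)), pair(pair(g(pair(pair(0, a), pair(a, a)), pair(pair(0, 0), a)), 0), a))  →  g(pair(pair(0, a), pair(a, a)), pair(pair(0, 0), a))   [R3 at ε]
2. g(pair(pair(0, a), pair(a, a)), pair(pair(0, 0), a))  →  0   [R3 at ε]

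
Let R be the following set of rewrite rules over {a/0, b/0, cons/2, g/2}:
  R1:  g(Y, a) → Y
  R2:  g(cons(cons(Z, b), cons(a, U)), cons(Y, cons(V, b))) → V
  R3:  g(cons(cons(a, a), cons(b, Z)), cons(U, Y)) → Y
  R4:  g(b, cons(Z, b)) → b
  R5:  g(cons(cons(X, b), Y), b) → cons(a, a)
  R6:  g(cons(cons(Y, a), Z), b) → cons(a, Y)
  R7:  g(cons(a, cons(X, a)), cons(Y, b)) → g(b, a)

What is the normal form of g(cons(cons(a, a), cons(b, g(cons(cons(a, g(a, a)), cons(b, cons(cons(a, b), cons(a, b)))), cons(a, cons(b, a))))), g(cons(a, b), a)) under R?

b

1. g(cons(cons(a, a), cons(b, g(cons(cons(a, g(a, a)), cons(b, cons(cons(a, b), cons(a, b)))), cons(a, cons(b, a))))), g(cons(a, b), a))  →  g(cons(cons(a, a), cons(b, g(cons(cons(a, a), cons(b, cons(cons(a, b), cons(a, b)))), cons(a, cons(b, a))))), g(cons(a, b), a))   [R1 at 1.2.2.1.1.2]
2. g(cons(cons(a, a), cons(b, g(cons(cons(a, a), cons(b, cons(cons(a, b), cons(a, b)))), cons(a, cons(b, a))))), g(cons(a, b), a))  →  g(cons(cons(a, a), cons(b, cons(b, a))), g(cons(a, b), a))   [R3 at 1.2.2]
3. g(cons(cons(a, a), cons(b, cons(b, a))), g(cons(a, b), a))  →  g(cons(cons(a, a), cons(b, cons(b, a))), cons(a, b))   [R1 at 2]
4. g(cons(cons(a, a), cons(b, cons(b, a))), cons(a, b))  →  b   [R3 at ε]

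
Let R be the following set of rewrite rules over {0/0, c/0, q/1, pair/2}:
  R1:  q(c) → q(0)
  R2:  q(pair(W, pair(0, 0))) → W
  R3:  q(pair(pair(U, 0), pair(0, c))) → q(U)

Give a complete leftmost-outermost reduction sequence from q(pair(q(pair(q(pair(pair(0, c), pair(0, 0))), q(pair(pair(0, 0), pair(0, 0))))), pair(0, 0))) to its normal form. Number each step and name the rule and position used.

1. q(pair(q(pair(q(pair(pair(0, c), pair(0, 0))), q(pair(pair(0, 0), pair(0, 0))))), pair(0, 0)))  →  q(pair(q(pair(pair(0, c), pair(0, 0))), q(pair(pair(0, 0), pair(0, 0)))))   [R2 at ε]
2. q(pair(q(pair(pair(0, c), pair(0, 0))), q(pair(pair(0, 0), pair(0, 0)))))  →  q(pair(pair(0, c), q(pair(pair(0, 0), pair(0, 0)))))   [R2 at 1.1]
3. q(pair(pair(0, c), q(pair(pair(0, 0), pair(0, 0)))))  →  q(pair(pair(0, c), pair(0, 0)))   [R2 at 1.2]
4. q(pair(pair(0, c), pair(0, 0)))  →  pair(0, c)   [R2 at ε]

pair(0, c)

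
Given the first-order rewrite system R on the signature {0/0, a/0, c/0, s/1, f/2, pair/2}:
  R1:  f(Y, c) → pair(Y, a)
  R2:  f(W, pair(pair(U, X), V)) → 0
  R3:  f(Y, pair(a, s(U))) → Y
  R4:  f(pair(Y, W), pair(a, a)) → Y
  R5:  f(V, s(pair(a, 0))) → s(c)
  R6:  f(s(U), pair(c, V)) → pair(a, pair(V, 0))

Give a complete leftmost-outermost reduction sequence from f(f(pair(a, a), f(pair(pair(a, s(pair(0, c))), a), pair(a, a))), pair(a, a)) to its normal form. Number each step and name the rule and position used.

a

1. f(f(pair(a, a), f(pair(pair(a, s(pair(0, c))), a), pair(a, a))), pair(a, a))  →  f(f(pair(a, a), pair(a, s(pair(0, c)))), pair(a, a))   [R4 at 1.2]
2. f(f(pair(a, a), pair(a, s(pair(0, c)))), pair(a, a))  →  f(pair(a, a), pair(a, a))   [R3 at 1]
3. f(pair(a, a), pair(a, a))  →  a   [R4 at ε]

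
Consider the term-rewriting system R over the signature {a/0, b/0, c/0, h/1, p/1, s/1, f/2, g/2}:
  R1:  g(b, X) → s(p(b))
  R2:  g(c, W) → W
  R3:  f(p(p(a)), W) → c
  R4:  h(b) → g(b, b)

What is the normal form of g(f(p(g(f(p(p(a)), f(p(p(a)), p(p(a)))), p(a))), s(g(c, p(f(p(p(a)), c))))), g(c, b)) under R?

b

1. g(f(p(g(f(p(p(a)), f(p(p(a)), p(p(a)))), p(a))), s(g(c, p(f(p(p(a)), c))))), g(c, b))  →  g(f(p(g(c, p(a))), s(g(c, p(f(p(p(a)), c))))), g(c, b))   [R3 at 1.1.1.1]
2. g(f(p(g(c, p(a))), s(g(c, p(f(p(p(a)), c))))), g(c, b))  →  g(f(p(p(a)), s(g(c, p(f(p(p(a)), c))))), g(c, b))   [R2 at 1.1.1]
3. g(f(p(p(a)), s(g(c, p(f(p(p(a)), c))))), g(c, b))  →  g(c, g(c, b))   [R3 at 1]
4. g(c, g(c, b))  →  g(c, b)   [R2 at ε]
5. g(c, b)  →  b   [R2 at ε]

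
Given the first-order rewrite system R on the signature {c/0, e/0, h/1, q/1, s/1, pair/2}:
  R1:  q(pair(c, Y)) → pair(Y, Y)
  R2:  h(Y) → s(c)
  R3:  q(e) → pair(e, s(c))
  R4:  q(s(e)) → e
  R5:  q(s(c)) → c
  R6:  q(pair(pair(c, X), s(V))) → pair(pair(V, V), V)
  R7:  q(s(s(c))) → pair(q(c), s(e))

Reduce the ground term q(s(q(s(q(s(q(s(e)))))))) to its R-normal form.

e

1. q(s(q(s(q(s(q(s(e))))))))  →  q(s(q(s(q(s(e))))))   [R4 at 1.1.1.1.1.1]
2. q(s(q(s(q(s(e))))))  →  q(s(q(s(e))))   [R4 at 1.1.1.1]
3. q(s(q(s(e))))  →  q(s(e))   [R4 at 1.1]
4. q(s(e))  →  e   [R4 at ε]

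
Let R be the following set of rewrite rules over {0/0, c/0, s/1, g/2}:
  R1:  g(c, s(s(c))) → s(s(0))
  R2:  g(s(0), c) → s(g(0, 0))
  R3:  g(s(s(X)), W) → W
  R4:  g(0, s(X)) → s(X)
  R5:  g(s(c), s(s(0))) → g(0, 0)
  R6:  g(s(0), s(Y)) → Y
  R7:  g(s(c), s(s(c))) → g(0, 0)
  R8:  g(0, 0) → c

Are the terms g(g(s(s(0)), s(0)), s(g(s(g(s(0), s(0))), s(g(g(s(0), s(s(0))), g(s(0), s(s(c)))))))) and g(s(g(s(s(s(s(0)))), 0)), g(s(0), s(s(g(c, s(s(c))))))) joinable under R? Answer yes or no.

Reduce t₁ = g(g(s(s(0)), s(0)), s(g(s(g(s(0), s(0))), s(g(g(s(0), s(s(0))), g(s(0), s(s(c)))))))):
1. g(g(s(s(0)), s(0)), s(g(s(g(s(0), s(0))), s(g(g(s(0), s(s(0))), g(s(0), s(s(c))))))))  →  g(s(0), s(g(s(g(s(0), s(0))), s(g(g(s(0), s(s(0))), g(s(0), s(s(c))))))))   [R3 at 1]
2. g(s(0), s(g(s(g(s(0), s(0))), s(g(g(s(0), s(s(0))), g(s(0), s(s(c))))))))  →  g(s(g(s(0), s(0))), s(g(g(s(0), s(s(0))), g(s(0), s(s(c))))))   [R6 at ε]
3. g(s(g(s(0), s(0))), s(g(g(s(0), s(s(0))), g(s(0), s(s(c))))))  →  g(s(0), s(g(g(s(0), s(s(0))), g(s(0), s(s(c))))))   [R6 at 1.1]
4. g(s(0), s(g(g(s(0), s(s(0))), g(s(0), s(s(c))))))  →  g(g(s(0), s(s(0))), g(s(0), s(s(c))))   [R6 at ε]
5. g(g(s(0), s(s(0))), g(s(0), s(s(c))))  →  g(s(0), g(s(0), s(s(c))))   [R6 at 1]
6. g(s(0), g(s(0), s(s(c))))  →  g(s(0), s(c))   [R6 at 2]
7. g(s(0), s(c))  →  c   [R6 at ε]

Reduce t₂ = g(s(g(s(s(s(s(0)))), 0)), g(s(0), s(s(g(c, s(s(c))))))):
1. g(s(g(s(s(s(s(0)))), 0)), g(s(0), s(s(g(c, s(s(c)))))))  →  g(s(0), g(s(0), s(s(g(c, s(s(c)))))))   [R3 at 1.1]
2. g(s(0), g(s(0), s(s(g(c, s(s(c)))))))  →  g(s(0), s(g(c, s(s(c)))))   [R6 at 2]
3. g(s(0), s(g(c, s(s(c)))))  →  g(c, s(s(c)))   [R6 at ε]
4. g(c, s(s(c)))  →  s(s(0))   [R1 at ε]

no — NF(t₁) = c, NF(t₂) = s(s(0))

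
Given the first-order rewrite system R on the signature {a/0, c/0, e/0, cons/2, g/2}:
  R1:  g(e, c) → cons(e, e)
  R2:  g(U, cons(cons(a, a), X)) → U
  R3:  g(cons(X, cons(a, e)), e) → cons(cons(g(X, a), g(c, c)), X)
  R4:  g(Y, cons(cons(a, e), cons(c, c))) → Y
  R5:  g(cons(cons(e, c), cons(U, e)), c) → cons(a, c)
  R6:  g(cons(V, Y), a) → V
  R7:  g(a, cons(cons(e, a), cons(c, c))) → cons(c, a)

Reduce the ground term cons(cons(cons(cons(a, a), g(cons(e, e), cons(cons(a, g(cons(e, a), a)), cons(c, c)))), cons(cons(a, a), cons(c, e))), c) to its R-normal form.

1. cons(cons(cons(cons(a, a), g(cons(e, e), cons(cons(a, g(cons(e, a), a)), cons(c, c)))), cons(cons(a, a), cons(c, e))), c)  →  cons(cons(cons(cons(a, a), g(cons(e, e), cons(cons(a, e), cons(c, c)))), cons(cons(a, a), cons(c, e))), c)   [R6 at 1.1.2.2.1.2]
2. cons(cons(cons(cons(a, a), g(cons(e, e), cons(cons(a, e), cons(c, c)))), cons(cons(a, a), cons(c, e))), c)  →  cons(cons(cons(cons(a, a), cons(e, e)), cons(cons(a, a), cons(c, e))), c)   [R4 at 1.1.2]

cons(cons(cons(cons(a, a), cons(e, e)), cons(cons(a, a), cons(c, e))), c)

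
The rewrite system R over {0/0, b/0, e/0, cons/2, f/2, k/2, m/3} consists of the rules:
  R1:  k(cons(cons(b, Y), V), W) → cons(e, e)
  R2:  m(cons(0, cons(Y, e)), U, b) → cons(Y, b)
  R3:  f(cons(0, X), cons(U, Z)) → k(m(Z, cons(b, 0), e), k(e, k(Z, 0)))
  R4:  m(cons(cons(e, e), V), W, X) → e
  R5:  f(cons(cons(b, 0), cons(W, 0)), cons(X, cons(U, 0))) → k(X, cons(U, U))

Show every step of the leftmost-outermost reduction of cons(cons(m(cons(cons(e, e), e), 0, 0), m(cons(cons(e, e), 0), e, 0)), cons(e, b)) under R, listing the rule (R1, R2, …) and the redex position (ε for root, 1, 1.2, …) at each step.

cons(cons(e, e), cons(e, b))

1. cons(cons(m(cons(cons(e, e), e), 0, 0), m(cons(cons(e, e), 0), e, 0)), cons(e, b))  →  cons(cons(e, m(cons(cons(e, e), 0), e, 0)), cons(e, b))   [R4 at 1.1]
2. cons(cons(e, m(cons(cons(e, e), 0), e, 0)), cons(e, b))  →  cons(cons(e, e), cons(e, b))   [R4 at 1.2]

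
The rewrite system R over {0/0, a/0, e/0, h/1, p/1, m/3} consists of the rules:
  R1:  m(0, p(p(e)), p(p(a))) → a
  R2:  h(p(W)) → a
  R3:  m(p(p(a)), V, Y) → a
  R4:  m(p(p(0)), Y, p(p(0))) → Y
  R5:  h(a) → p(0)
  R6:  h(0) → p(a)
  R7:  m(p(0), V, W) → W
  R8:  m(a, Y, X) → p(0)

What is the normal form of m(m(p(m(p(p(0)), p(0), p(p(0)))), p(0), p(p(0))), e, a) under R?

a

1. m(m(p(m(p(p(0)), p(0), p(p(0)))), p(0), p(p(0))), e, a)  →  m(m(p(p(0)), p(0), p(p(0))), e, a)   [R4 at 1.1.1]
2. m(m(p(p(0)), p(0), p(p(0))), e, a)  →  m(p(0), e, a)   [R4 at 1]
3. m(p(0), e, a)  →  a   [R7 at ε]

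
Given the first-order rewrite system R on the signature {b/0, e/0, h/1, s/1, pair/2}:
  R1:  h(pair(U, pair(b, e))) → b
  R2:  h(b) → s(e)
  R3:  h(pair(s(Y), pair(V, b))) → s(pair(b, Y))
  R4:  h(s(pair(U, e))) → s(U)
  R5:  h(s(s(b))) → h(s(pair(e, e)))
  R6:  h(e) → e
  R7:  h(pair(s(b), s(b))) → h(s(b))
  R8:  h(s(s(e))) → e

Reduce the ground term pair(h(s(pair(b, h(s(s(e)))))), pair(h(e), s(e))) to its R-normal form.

pair(s(b), pair(e, s(e)))

1. pair(h(s(pair(b, h(s(s(e)))))), pair(h(e), s(e)))  →  pair(h(s(pair(b, e))), pair(h(e), s(e)))   [R8 at 1.1.1.2]
2. pair(h(s(pair(b, e))), pair(h(e), s(e)))  →  pair(s(b), pair(h(e), s(e)))   [R4 at 1]
3. pair(s(b), pair(h(e), s(e)))  →  pair(s(b), pair(e, s(e)))   [R6 at 2.1]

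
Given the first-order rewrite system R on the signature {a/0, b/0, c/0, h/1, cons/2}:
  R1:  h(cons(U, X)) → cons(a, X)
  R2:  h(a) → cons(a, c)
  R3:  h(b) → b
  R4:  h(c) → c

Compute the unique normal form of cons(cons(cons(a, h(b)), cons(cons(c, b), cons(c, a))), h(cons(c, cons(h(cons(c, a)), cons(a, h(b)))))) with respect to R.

1. cons(cons(cons(a, h(b)), cons(cons(c, b), cons(c, a))), h(cons(c, cons(h(cons(c, a)), cons(a, h(b))))))  →  cons(cons(cons(a, b), cons(cons(c, b), cons(c, a))), h(cons(c, cons(h(cons(c, a)), cons(a, h(b))))))   [R3 at 1.1.2]
2. cons(cons(cons(a, b), cons(cons(c, b), cons(c, a))), h(cons(c, cons(h(cons(c, a)), cons(a, h(b))))))  →  cons(cons(cons(a, b), cons(cons(c, b), cons(c, a))), cons(a, cons(h(cons(c, a)), cons(a, h(b)))))   [R1 at 2]
3. cons(cons(cons(a, b), cons(cons(c, b), cons(c, a))), cons(a, cons(h(cons(c, a)), cons(a, h(b)))))  →  cons(cons(cons(a, b), cons(cons(c, b), cons(c, a))), cons(a, cons(cons(a, a), cons(a, h(b)))))   [R1 at 2.2.1]
4. cons(cons(cons(a, b), cons(cons(c, b), cons(c, a))), cons(a, cons(cons(a, a), cons(a, h(b)))))  →  cons(cons(cons(a, b), cons(cons(c, b), cons(c, a))), cons(a, cons(cons(a, a), cons(a, b))))   [R3 at 2.2.2.2]

cons(cons(cons(a, b), cons(cons(c, b), cons(c, a))), cons(a, cons(cons(a, a), cons(a, b))))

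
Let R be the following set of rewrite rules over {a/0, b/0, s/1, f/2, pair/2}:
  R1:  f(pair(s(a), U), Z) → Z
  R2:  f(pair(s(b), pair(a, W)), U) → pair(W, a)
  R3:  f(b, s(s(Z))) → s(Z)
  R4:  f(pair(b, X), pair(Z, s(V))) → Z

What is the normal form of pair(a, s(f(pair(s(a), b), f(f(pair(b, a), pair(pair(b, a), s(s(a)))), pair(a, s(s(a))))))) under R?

1. pair(a, s(f(pair(s(a), b), f(f(pair(b, a), pair(pair(b, a), s(s(a)))), pair(a, s(s(a)))))))  →  pair(a, s(f(f(pair(b, a), pair(pair(b, a), s(s(a)))), pair(a, s(s(a))))))   [R1 at 2.1]
2. pair(a, s(f(f(pair(b, a), pair(pair(b, a), s(s(a)))), pair(a, s(s(a))))))  →  pair(a, s(f(pair(b, a), pair(a, s(s(a))))))   [R4 at 2.1.1]
3. pair(a, s(f(pair(b, a), pair(a, s(s(a))))))  →  pair(a, s(a))   [R4 at 2.1]

pair(a, s(a))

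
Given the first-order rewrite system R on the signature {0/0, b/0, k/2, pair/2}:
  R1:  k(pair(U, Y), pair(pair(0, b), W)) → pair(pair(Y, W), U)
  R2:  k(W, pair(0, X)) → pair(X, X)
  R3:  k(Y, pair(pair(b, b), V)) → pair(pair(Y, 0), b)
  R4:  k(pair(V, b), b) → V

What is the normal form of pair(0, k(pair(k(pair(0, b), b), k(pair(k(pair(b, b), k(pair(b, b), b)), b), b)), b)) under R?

1. pair(0, k(pair(k(pair(0, b), b), k(pair(k(pair(b, b), k(pair(b, b), b)), b), b)), b))  →  pair(0, k(pair(0, k(pair(k(pair(b, b), k(pair(b, b), b)), b), b)), b))   [R4 at 2.1.1]
2. pair(0, k(pair(0, k(pair(k(pair(b, b), k(pair(b, b), b)), b), b)), b))  →  pair(0, k(pair(0, k(pair(b, b), k(pair(b, b), b))), b))   [R4 at 2.1.2]
3. pair(0, k(pair(0, k(pair(b, b), k(pair(b, b), b))), b))  →  pair(0, k(pair(0, k(pair(b, b), b)), b))   [R4 at 2.1.2.2]
4. pair(0, k(pair(0, k(pair(b, b), b)), b))  →  pair(0, k(pair(0, b), b))   [R4 at 2.1.2]
5. pair(0, k(pair(0, b), b))  →  pair(0, 0)   [R4 at 2]

pair(0, 0)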